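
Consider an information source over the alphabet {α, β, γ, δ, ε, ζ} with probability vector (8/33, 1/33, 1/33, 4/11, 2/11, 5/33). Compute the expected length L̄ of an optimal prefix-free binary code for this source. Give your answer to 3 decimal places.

2.273 bits/symbol

Repeatedly combine the two least-probable nodes; the expected code length is the sum of the merged weights.
merge 1/33 + 1/33 → 2/33
merge 2/33 + 5/33 → 7/33
merge 2/11 + 7/33 → 13/33
merge 8/33 + 4/11 → 20/33
merge 13/33 + 20/33 → 1
L = 2/33 + 7/33 + 13/33 + 20/33 + 1 = 25/11 ≈ 2.273 bits/symbol.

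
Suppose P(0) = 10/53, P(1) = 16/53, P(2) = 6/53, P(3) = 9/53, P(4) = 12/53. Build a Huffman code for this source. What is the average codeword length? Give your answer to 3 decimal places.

2.283 bits/symbol

Repeatedly combine the two least-probable nodes; the expected code length is the sum of the merged weights.
merge 6/53 + 9/53 → 15/53
merge 10/53 + 12/53 → 22/53
merge 15/53 + 16/53 → 31/53
merge 22/53 + 31/53 → 1
L = 15/53 + 22/53 + 31/53 + 1 = 121/53 ≈ 2.283 bits/symbol.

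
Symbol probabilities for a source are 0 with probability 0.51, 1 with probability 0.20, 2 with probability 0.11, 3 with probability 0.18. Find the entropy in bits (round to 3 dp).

H = −Σ pᵢ log₂ pᵢ.
−0.51·log₂(0.51) = 0.4954
−0.20·log₂(0.20) = 0.4644
−0.11·log₂(0.11) = 0.3503
−0.18·log₂(0.18) = 0.4453
Sum ≈ 1.7554 → 1.755 bits.

1.755 bits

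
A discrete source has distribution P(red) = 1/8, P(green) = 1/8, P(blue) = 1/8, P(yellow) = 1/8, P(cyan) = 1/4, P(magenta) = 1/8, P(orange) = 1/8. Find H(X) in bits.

2.75 bits

Each probability is a power of 1/2, so log₂(1/p) is an integer.
H = Σ p·log₂(1/p) = 1/8·3 + 1/8·3 + 1/8·3 + 1/8·3 + 1/4·2 + 1/8·3 + 1/8·3 = 2.75 bits.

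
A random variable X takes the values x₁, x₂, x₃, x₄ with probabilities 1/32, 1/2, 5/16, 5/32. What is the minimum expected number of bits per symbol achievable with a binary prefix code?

Repeatedly combine the two least-probable nodes; the expected code length is the sum of the merged weights.
merge 1/32 + 5/32 → 3/16
merge 3/16 + 5/16 → 1/2
merge 1/2 + 1/2 → 1
L = 3/16 + 1/2 + 1 = 27/16 = 1.6875 bits/symbol.

1.6875 bits/symbol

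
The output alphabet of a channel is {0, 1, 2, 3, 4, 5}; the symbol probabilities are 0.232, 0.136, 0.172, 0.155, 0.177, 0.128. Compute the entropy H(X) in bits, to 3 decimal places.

H = −Σ pᵢ log₂ pᵢ.
−0.232·log₂(0.232) = 0.4890
−0.136·log₂(0.136) = 0.3915
−0.172·log₂(0.172) = 0.4368
−0.155·log₂(0.155) = 0.4169
−0.177·log₂(0.177) = 0.4422
−0.128·log₂(0.128) = 0.3796
Sum ≈ 2.5560 → 2.556 bits.

2.556 bits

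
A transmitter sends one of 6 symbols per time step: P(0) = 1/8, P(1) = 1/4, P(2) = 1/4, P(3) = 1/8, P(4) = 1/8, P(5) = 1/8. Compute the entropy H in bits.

2.5 bits

Each probability is a power of 1/2, so log₂(1/p) is an integer.
H = Σ p·log₂(1/p) = 1/8·3 + 1/4·2 + 1/4·2 + 1/8·3 + 1/8·3 + 1/8·3 = 2.5 bits.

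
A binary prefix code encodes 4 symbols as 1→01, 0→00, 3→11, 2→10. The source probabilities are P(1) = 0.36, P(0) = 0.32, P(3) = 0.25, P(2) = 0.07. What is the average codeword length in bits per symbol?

2 bits/symbol

L̄ = Σ pᵢ·ℓᵢ = 0.36·2 + 0.32·2 + 0.25·2 + 0.07·2 = 2 bits/symbol.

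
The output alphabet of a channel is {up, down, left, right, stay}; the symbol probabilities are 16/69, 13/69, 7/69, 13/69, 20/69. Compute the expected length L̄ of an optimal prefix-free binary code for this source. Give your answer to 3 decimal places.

Repeatedly combine the two least-probable nodes; the expected code length is the sum of the merged weights.
merge 7/69 + 13/69 → 20/69
merge 13/69 + 16/69 → 29/69
merge 20/69 + 20/69 → 40/69
merge 29/69 + 40/69 → 1
L = 20/69 + 29/69 + 40/69 + 1 = 158/69 ≈ 2.290 bits/symbol.

2.290 bits/symbol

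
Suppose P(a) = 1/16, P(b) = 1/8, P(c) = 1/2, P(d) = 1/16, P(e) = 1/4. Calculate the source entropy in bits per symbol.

Each probability is a power of 1/2, so log₂(1/p) is an integer.
H = Σ p·log₂(1/p) = 1/16·4 + 1/8·3 + 1/2·1 + 1/16·4 + 1/4·2 = 1.875 bits.

1.875 bits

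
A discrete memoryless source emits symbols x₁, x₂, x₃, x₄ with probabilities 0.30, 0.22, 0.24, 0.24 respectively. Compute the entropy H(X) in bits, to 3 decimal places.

1.990 bits

H = −Σ pᵢ log₂ pᵢ.
−0.30·log₂(0.30) = 0.5211
−0.22·log₂(0.22) = 0.4806
−0.24·log₂(0.24) = 0.4941
−0.24·log₂(0.24) = 0.4941
Sum ≈ 1.9899 → 1.990 bits.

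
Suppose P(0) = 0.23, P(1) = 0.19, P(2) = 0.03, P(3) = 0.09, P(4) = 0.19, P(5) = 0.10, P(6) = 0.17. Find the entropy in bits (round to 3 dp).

H = −Σ pᵢ log₂ pᵢ.
−0.23·log₂(0.23) = 0.4877
−0.19·log₂(0.19) = 0.4552
−0.03·log₂(0.03) = 0.1518
−0.09·log₂(0.09) = 0.3127
−0.19·log₂(0.19) = 0.4552
−0.10·log₂(0.10) = 0.3322
−0.17·log₂(0.17) = 0.4346
Sum ≈ 2.6293 → 2.629 bits.

2.629 bits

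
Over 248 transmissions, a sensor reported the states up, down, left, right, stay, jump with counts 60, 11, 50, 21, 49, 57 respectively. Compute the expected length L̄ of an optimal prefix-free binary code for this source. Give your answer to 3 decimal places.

2.456 bits/symbol

Probabilities are the counts divided by 248.
Repeatedly combine the two least-probable nodes; the expected code length is the sum of the merged weights.
merge 11/248 + 21/248 → 4/31
merge 4/31 + 49/248 → 81/248
merge 25/124 + 57/248 → 107/248
merge 15/62 + 81/248 → 141/248
merge 107/248 + 141/248 → 1
L = 4/31 + 81/248 + 107/248 + 141/248 + 1 = 609/248 ≈ 2.456 bits/symbol.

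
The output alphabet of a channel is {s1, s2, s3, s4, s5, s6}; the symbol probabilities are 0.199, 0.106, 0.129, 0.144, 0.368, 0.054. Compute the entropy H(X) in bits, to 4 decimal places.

2.3486 bits

H = −Σ pᵢ log₂ pᵢ.
−0.199·log₂(0.199) = 0.4635
−0.106·log₂(0.106) = 0.3432
−0.129·log₂(0.129) = 0.3811
−0.144·log₂(0.144) = 0.4026
−0.368·log₂(0.368) = 0.5307
−0.054·log₂(0.054) = 0.2274
Sum ≈ 2.3486 → 2.3486 bits.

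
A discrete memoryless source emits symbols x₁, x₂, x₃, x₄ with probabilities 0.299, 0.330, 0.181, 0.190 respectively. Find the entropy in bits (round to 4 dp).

H = −Σ pᵢ log₂ pᵢ.
−0.299·log₂(0.299) = 0.5208
−0.330·log₂(0.330) = 0.5278
−0.181·log₂(0.181) = 0.4463
−0.190·log₂(0.190) = 0.4552
Sum ≈ 1.9502 → 1.9502 bits.

1.9502 bits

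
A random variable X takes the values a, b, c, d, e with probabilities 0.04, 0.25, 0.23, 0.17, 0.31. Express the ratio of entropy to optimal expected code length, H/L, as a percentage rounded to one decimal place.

96.5%

Entropy H = −Σ p log₂ p ≈ 2.1318 bits.
Huffman merges: 1/25+17/100→21/100; 21/100+23/100→11/25; 1/4+31/100→14/25; 11/25+14/25→1. L = 221/100 ≈ 2.2100.
Efficiency = H/L = 2.1318/2.2100 = 96.5%.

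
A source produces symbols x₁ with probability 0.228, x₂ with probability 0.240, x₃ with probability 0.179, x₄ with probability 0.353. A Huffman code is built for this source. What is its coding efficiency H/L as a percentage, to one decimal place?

Entropy H = −Σ p log₂ p ≈ 1.9550 bits.
Huffman merges: 179/1000+57/250→407/1000; 6/25+353/1000→593/1000; 407/1000+593/1000→1. L = 2 ≈ 2.0000.
Efficiency = H/L = 1.9550/2.0000 = 97.8%.

97.8%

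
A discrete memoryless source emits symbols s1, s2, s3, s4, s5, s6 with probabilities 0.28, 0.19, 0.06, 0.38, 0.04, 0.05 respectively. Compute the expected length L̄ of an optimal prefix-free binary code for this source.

Repeatedly combine the two least-probable nodes; the expected code length is the sum of the merged weights.
merge 1/25 + 1/20 → 9/100
merge 3/50 + 9/100 → 3/20
merge 3/20 + 19/100 → 17/50
merge 7/25 + 17/50 → 31/50
merge 19/50 + 31/50 → 1
L = 9/100 + 3/20 + 17/50 + 31/50 + 1 = 11/5 = 2.2 bits/symbol.

2.2 bits/symbol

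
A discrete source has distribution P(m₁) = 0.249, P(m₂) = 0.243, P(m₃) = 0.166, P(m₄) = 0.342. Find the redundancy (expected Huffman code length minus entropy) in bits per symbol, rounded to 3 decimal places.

0.045 bits

Entropy H = −Σ p log₂ p ≈ 1.9549 bits.
Huffman merges: 83/500+243/1000→409/1000; 249/1000+171/500→591/1000; 409/1000+591/1000→1. L = 2 ≈ 2.0000.
L − H = 2.0000 − 1.9549 = 0.045 bits.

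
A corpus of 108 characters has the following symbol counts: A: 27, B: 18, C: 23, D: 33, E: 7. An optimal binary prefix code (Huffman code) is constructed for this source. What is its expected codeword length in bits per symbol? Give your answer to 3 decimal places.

Probabilities are the counts divided by 108.
Repeatedly combine the two least-probable nodes; the expected code length is the sum of the merged weights.
merge 7/108 + 1/6 → 25/108
merge 23/108 + 25/108 → 4/9
merge 1/4 + 11/36 → 5/9
merge 4/9 + 5/9 → 1
L = 25/108 + 4/9 + 5/9 + 1 = 241/108 ≈ 2.231 bits/symbol.

2.231 bits/symbol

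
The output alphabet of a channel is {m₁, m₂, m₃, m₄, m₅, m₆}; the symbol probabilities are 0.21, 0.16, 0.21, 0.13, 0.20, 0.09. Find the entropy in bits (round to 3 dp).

H = −Σ pᵢ log₂ pᵢ.
−0.21·log₂(0.21) = 0.4728
−0.16·log₂(0.16) = 0.4230
−0.21·log₂(0.21) = 0.4728
−0.13·log₂(0.13) = 0.3826
−0.20·log₂(0.20) = 0.4644
−0.09·log₂(0.09) = 0.3127
Sum ≈ 2.5283 → 2.528 bits.

2.528 bits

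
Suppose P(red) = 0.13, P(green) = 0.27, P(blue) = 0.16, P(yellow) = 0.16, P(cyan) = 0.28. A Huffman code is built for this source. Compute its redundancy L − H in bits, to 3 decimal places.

Entropy H = −Σ p log₂ p ≈ 2.2529 bits.
Huffman merges: 13/100+4/25→29/100; 4/25+27/100→43/100; 7/25+29/100→57/100; 43/100+57/100→1. L = 229/100 ≈ 2.2900.
L − H = 2.2900 − 2.2529 = 0.037 bits.

0.037 bits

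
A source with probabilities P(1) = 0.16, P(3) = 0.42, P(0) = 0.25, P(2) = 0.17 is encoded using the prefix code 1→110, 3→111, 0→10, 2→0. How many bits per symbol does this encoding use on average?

2.41 bits/symbol

L̄ = Σ pᵢ·ℓᵢ = 0.16·3 + 0.42·3 + 0.25·2 + 0.17·1 = 2.41 bits/symbol.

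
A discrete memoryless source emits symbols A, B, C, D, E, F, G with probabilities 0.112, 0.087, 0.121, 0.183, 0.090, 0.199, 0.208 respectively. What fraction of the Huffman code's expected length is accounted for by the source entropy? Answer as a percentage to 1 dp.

98.4%

Entropy H = −Σ p log₂ p ≈ 2.7246 bits.
Huffman merges: 87/1000+9/100→177/1000; 14/125+121/1000→233/1000; 177/1000+183/1000→9/25; 199/1000+26/125→407/1000; 233/1000+9/25→593/1000; 407/1000+593/1000→1. L = 277/100 ≈ 2.7700.
Efficiency = H/L = 2.7246/2.7700 = 98.4%.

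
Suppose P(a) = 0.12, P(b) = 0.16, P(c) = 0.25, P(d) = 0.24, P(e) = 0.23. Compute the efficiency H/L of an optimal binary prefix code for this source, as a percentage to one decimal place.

Entropy H = −Σ p log₂ p ≈ 2.2719 bits.
Huffman merges: 3/25+4/25→7/25; 23/100+6/25→47/100; 1/4+7/25→53/100; 47/100+53/100→1. L = 57/25 ≈ 2.2800.
Efficiency = H/L = 2.2719/2.2800 = 99.6%.

99.6%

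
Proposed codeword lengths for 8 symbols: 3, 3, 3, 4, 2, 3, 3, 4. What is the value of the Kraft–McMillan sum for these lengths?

With common denominator 2^4 = 16: Σ 2^(−ℓᵢ) = 2/16 + 2/16 + 2/16 + 1/16 + 4/16 + 2/16 + 2/16 + 1/16 = 16/16 = 1.

1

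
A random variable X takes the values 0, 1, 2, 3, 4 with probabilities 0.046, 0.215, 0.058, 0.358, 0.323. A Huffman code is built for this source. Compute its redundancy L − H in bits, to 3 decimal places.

0.088 bits

Entropy H = −Σ p log₂ p ≈ 1.9765 bits.
Huffman merges: 23/500+29/500→13/125; 13/125+43/200→319/1000; 319/1000+323/1000→321/500; 179/500+321/500→1. L = 413/200 ≈ 2.0650.
L − H = 2.0650 − 1.9765 = 0.088 bits.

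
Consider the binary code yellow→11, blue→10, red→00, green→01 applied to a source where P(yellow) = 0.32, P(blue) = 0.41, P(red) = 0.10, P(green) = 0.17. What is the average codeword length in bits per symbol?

2 bits/symbol

L̄ = Σ pᵢ·ℓᵢ = 0.32·2 + 0.41·2 + 0.10·2 + 0.17·2 = 2 bits/symbol.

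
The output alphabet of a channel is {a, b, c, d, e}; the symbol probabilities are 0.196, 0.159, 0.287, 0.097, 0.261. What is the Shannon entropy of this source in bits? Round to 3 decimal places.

H = −Σ pᵢ log₂ pᵢ.
−0.196·log₂(0.196) = 0.4608
−0.159·log₂(0.159) = 0.4218
−0.287·log₂(0.287) = 0.5169
−0.097·log₂(0.097) = 0.3265
−0.261·log₂(0.261) = 0.5058
Sum ≈ 2.2317 → 2.232 bits.

2.232 bits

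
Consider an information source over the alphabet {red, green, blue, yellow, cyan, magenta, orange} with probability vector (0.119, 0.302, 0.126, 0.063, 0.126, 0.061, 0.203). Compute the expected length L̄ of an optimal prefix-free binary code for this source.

Repeatedly combine the two least-probable nodes; the expected code length is the sum of the merged weights.
merge 61/1000 + 63/1000 → 31/250
merge 119/1000 + 31/250 → 243/1000
merge 63/500 + 63/500 → 63/250
merge 203/1000 + 243/1000 → 223/500
merge 63/250 + 151/500 → 277/500
merge 223/500 + 277/500 → 1
L = 31/250 + 243/1000 + 63/250 + 223/500 + 277/500 + 1 = 2619/1000 = 2.619 bits/symbol.

2.619 bits/symbol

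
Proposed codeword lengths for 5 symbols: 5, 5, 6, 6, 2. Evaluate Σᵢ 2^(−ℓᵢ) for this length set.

0.34375

With common denominator 2^6 = 64: Σ 2^(−ℓᵢ) = 2/64 + 2/64 + 1/64 + 1/64 + 16/64 = 22/64 = 0.34375.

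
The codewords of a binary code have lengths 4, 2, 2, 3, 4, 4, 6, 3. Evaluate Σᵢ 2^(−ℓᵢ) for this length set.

0.953125

With common denominator 2^6 = 64: Σ 2^(−ℓᵢ) = 4/64 + 16/64 + 16/64 + 8/64 + 4/64 + 4/64 + 1/64 + 8/64 = 61/64 = 0.953125.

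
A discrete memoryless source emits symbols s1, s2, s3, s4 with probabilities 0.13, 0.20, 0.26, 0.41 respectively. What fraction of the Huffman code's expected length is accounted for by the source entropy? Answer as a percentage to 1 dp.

97.9%

Entropy H = −Σ p log₂ p ≈ 1.8797 bits.
Huffman merges: 13/100+1/5→33/100; 13/50+33/100→59/100; 41/100+59/100→1. L = 48/25 ≈ 1.9200.
Efficiency = H/L = 1.8797/1.9200 = 97.9%.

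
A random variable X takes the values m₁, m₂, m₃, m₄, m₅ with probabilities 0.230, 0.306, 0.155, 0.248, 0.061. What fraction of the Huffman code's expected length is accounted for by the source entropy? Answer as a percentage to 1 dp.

Entropy H = −Σ p log₂ p ≈ 2.1723 bits.
Huffman merges: 61/1000+31/200→27/125; 27/125+23/100→223/500; 31/125+153/500→277/500; 223/500+277/500→1. L = 277/125 ≈ 2.2160.
Efficiency = H/L = 2.1723/2.2160 = 98.0%.

98.0%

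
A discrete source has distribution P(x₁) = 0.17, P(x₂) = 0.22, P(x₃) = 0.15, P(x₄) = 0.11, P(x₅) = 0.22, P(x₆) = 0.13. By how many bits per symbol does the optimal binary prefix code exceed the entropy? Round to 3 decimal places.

Entropy H = −Σ p log₂ p ≈ 2.5392 bits.
Huffman merges: 11/100+13/100→6/25; 3/20+17/100→8/25; 11/50+11/50→11/25; 6/25+8/25→14/25; 11/25+14/25→1. L = 64/25 ≈ 2.5600.
L − H = 2.5600 − 2.5392 = 0.021 bits.

0.021 bits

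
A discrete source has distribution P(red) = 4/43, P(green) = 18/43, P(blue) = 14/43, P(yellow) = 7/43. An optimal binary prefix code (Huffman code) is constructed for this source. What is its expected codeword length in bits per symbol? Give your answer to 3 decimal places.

Repeatedly combine the two least-probable nodes; the expected code length is the sum of the merged weights.
merge 4/43 + 7/43 → 11/43
merge 11/43 + 14/43 → 25/43
merge 18/43 + 25/43 → 1
L = 11/43 + 25/43 + 1 = 79/43 ≈ 1.837 bits/symbol.

1.837 bits/symbol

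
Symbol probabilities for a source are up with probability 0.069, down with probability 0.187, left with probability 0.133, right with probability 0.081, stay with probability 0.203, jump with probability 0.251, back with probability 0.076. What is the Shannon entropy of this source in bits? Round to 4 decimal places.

H = −Σ pᵢ log₂ pᵢ.
−0.069·log₂(0.069) = 0.2662
−0.187·log₂(0.187) = 0.4523
−0.133·log₂(0.133) = 0.3871
−0.081·log₂(0.081) = 0.2937
−0.203·log₂(0.203) = 0.4670
−0.251·log₂(0.251) = 0.5006
−0.076·log₂(0.076) = 0.2826
Sum ≈ 2.6494 → 2.6494 bits.

2.6494 bits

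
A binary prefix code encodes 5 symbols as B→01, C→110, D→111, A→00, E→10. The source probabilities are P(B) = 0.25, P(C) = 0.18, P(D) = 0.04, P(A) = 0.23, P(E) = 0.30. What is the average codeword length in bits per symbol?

L̄ = Σ pᵢ·ℓᵢ = 0.25·2 + 0.18·3 + 0.04·3 + 0.23·2 + 0.30·2 = 2.22 bits/symbol.

2.22 bits/symbol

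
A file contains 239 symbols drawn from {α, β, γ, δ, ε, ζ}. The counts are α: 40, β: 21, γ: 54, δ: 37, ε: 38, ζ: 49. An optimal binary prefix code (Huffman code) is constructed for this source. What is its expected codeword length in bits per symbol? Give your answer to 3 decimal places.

Probabilities are the counts divided by 239.
Repeatedly combine the two least-probable nodes; the expected code length is the sum of the merged weights.
merge 21/239 + 37/239 → 58/239
merge 38/239 + 40/239 → 78/239
merge 49/239 + 54/239 → 103/239
merge 58/239 + 78/239 → 136/239
merge 103/239 + 136/239 → 1
L = 58/239 + 78/239 + 103/239 + 136/239 + 1 = 614/239 ≈ 2.569 bits/symbol.

2.569 bits/symbol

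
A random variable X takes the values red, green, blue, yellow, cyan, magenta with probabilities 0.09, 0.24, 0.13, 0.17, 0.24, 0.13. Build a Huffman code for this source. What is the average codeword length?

Repeatedly combine the two least-probable nodes; the expected code length is the sum of the merged weights.
merge 9/100 + 13/100 → 11/50
merge 13/100 + 17/100 → 3/10
merge 11/50 + 6/25 → 23/50
merge 6/25 + 3/10 → 27/50
merge 23/50 + 27/50 → 1
L = 11/50 + 3/10 + 23/50 + 27/50 + 1 = 63/25 = 2.52 bits/symbol.

2.52 bits/symbol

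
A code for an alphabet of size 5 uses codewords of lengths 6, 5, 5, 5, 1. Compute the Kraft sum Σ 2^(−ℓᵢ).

With common denominator 2^6 = 64: Σ 2^(−ℓᵢ) = 1/64 + 2/64 + 2/64 + 2/64 + 32/64 = 39/64 = 0.609375.

0.609375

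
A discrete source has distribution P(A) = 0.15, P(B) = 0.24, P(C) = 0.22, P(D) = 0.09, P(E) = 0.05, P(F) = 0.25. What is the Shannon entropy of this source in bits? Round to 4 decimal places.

H = −Σ pᵢ log₂ pᵢ.
−0.15·log₂(0.15) = 0.4105
−0.24·log₂(0.24) = 0.4941
−0.22·log₂(0.22) = 0.4806
−0.09·log₂(0.09) = 0.3127
−0.05·log₂(0.05) = 0.2161
−0.25·log₂(0.25) = 0.5000
Sum ≈ 2.4140 → 2.4140 bits.

2.4140 bits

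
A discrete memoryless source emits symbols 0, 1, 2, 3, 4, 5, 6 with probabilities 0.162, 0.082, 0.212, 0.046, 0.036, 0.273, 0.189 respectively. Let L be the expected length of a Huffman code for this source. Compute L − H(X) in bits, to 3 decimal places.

Entropy H = −Σ p log₂ p ≈ 2.5383 bits.
Huffman merges: 9/250+23/500→41/500; 41/500+41/500→41/250; 81/500+41/250→163/500; 189/1000+53/250→401/1000; 273/1000+163/500→599/1000; 401/1000+599/1000→1. L = 643/250 ≈ 2.5720.
L − H = 2.5720 − 2.5383 = 0.034 bits.

0.034 bits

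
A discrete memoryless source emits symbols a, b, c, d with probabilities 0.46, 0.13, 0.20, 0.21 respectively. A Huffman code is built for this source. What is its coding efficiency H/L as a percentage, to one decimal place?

98.1%

Entropy H = −Σ p log₂ p ≈ 1.8352 bits.
Huffman merges: 13/100+1/5→33/100; 21/100+33/100→27/50; 23/50+27/50→1. L = 187/100 ≈ 1.8700.
Efficiency = H/L = 1.8352/1.8700 = 98.1%.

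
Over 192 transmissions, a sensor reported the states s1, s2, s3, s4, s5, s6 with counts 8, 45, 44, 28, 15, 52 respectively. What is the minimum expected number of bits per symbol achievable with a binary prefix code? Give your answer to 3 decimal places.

Probabilities are the counts divided by 192.
Repeatedly combine the two least-probable nodes; the expected code length is the sum of the merged weights.
merge 1/24 + 5/64 → 23/192
merge 23/192 + 7/48 → 17/64
merge 11/48 + 15/64 → 89/192
merge 17/64 + 13/48 → 103/192
merge 89/192 + 103/192 → 1
L = 23/192 + 17/64 + 89/192 + 103/192 + 1 = 229/96 ≈ 2.385 bits/symbol.

2.385 bits/symbol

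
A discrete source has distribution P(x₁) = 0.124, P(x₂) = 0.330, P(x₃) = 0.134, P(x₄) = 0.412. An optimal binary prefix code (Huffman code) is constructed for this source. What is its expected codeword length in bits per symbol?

Repeatedly combine the two least-probable nodes; the expected code length is the sum of the merged weights.
merge 31/250 + 67/500 → 129/500
merge 129/500 + 33/100 → 147/250
merge 103/250 + 147/250 → 1
L = 129/500 + 147/250 + 1 = 923/500 = 1.846 bits/symbol.

1.846 bits/symbol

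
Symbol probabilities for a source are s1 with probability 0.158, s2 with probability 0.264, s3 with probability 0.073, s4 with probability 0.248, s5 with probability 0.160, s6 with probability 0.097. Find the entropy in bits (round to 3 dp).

H = −Σ pᵢ log₂ pᵢ.
−0.158·log₂(0.158) = 0.4206
−0.264·log₂(0.264) = 0.5072
−0.073·log₂(0.073) = 0.2756
−0.248·log₂(0.248) = 0.4989
−0.160·log₂(0.160) = 0.4230
−0.097·log₂(0.097) = 0.3265
Sum ≈ 2.4519 → 2.452 bits.

2.452 bits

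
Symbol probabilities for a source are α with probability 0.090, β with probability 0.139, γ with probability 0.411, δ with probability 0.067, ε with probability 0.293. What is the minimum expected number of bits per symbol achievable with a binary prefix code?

2.042 bits/symbol

Repeatedly combine the two least-probable nodes; the expected code length is the sum of the merged weights.
merge 67/1000 + 9/100 → 157/1000
merge 139/1000 + 157/1000 → 37/125
merge 293/1000 + 37/125 → 589/1000
merge 411/1000 + 589/1000 → 1
L = 157/1000 + 37/125 + 589/1000 + 1 = 1021/500 = 2.042 bits/symbol.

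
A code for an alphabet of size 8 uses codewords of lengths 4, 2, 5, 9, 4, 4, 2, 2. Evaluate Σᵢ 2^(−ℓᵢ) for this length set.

With common denominator 2^9 = 512: Σ 2^(−ℓᵢ) = 32/512 + 128/512 + 16/512 + 1/512 + 32/512 + 32/512 + 128/512 + 128/512 = 497/512 = 0.970703125.

0.970703125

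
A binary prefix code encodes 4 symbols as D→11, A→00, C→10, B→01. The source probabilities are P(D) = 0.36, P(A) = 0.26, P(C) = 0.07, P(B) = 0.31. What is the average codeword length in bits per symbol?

2 bits/symbol

L̄ = Σ pᵢ·ℓᵢ = 0.36·2 + 0.26·2 + 0.07·2 + 0.31·2 = 2 bits/symbol.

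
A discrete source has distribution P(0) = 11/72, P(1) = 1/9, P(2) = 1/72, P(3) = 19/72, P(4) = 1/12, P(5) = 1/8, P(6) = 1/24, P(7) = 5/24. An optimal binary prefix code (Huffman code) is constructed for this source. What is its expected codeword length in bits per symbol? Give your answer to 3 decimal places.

2.722 bits/symbol

Repeatedly combine the two least-probable nodes; the expected code length is the sum of the merged weights.
merge 1/72 + 1/24 → 1/18
merge 1/18 + 1/12 → 5/36
merge 1/9 + 1/8 → 17/72
merge 5/36 + 11/72 → 7/24
merge 5/24 + 17/72 → 4/9
merge 19/72 + 7/24 → 5/9
merge 4/9 + 5/9 → 1
L = 1/18 + 5/36 + 17/72 + 7/24 + 4/9 + 5/9 + 1 = 49/18 ≈ 2.722 bits/symbol.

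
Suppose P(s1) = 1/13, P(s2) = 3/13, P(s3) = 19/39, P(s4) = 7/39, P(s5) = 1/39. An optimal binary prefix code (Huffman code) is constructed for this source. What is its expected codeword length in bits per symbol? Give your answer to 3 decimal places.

Repeatedly combine the two least-probable nodes; the expected code length is the sum of the merged weights.
merge 1/39 + 1/13 → 4/39
merge 4/39 + 7/39 → 11/39
merge 3/13 + 11/39 → 20/39
merge 19/39 + 20/39 → 1
L = 4/39 + 11/39 + 20/39 + 1 = 74/39 ≈ 1.897 bits/symbol.

1.897 bits/symbol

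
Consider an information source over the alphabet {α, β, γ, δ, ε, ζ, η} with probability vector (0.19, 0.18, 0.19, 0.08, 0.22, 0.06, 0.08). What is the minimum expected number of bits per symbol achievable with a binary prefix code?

2.73 bits/symbol

Repeatedly combine the two least-probable nodes; the expected code length is the sum of the merged weights.
merge 3/50 + 2/25 → 7/50
merge 2/25 + 7/50 → 11/50
merge 9/50 + 19/100 → 37/100
merge 19/100 + 11/50 → 41/100
merge 11/50 + 37/100 → 59/100
merge 41/100 + 59/100 → 1
L = 7/50 + 11/50 + 37/100 + 41/100 + 59/100 + 1 = 273/100 = 2.73 bits/symbol.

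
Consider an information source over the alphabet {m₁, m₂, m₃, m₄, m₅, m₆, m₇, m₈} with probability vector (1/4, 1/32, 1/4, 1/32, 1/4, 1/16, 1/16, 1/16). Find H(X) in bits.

Each probability is a power of 1/2, so log₂(1/p) is an integer.
H = Σ p·log₂(1/p) = 1/4·2 + 1/32·5 + 1/4·2 + 1/32·5 + 1/4·2 + 1/16·4 + 1/16·4 + 1/16·4 = 2.5625 bits.

2.5625 bits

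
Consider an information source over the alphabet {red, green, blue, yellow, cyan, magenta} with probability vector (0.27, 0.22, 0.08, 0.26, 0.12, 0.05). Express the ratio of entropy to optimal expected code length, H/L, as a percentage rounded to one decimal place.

99.6%

Entropy H = −Σ p log₂ p ≈ 2.3706 bits.
Huffman merges: 1/20+2/25→13/100; 3/25+13/100→1/4; 11/50+1/4→47/100; 13/50+27/100→53/100; 47/100+53/100→1. L = 119/50 ≈ 2.3800.
Efficiency = H/L = 2.3706/2.3800 = 99.6%.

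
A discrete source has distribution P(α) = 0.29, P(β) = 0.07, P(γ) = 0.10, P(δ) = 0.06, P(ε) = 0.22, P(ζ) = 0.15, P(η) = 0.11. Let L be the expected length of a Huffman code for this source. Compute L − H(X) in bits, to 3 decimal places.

Entropy H = −Σ p log₂ p ≈ 2.6036 bits.
Huffman merges: 3/50+7/100→13/100; 1/10+11/100→21/100; 13/100+3/20→7/25; 21/100+11/50→43/100; 7/25+29/100→57/100; 43/100+57/100→1. L = 131/50 ≈ 2.6200.
L − H = 2.6200 − 2.6036 = 0.016 bits.

0.016 bits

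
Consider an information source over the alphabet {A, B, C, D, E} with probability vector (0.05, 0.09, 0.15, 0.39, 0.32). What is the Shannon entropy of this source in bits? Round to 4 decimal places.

H = −Σ pᵢ log₂ pᵢ.
−0.05·log₂(0.05) = 0.2161
−0.09·log₂(0.09) = 0.3127
−0.15·log₂(0.15) = 0.4105
−0.39·log₂(0.39) = 0.5298
−0.32·log₂(0.32) = 0.5260
Sum ≈ 1.9951 → 1.9951 bits.

1.9951 bits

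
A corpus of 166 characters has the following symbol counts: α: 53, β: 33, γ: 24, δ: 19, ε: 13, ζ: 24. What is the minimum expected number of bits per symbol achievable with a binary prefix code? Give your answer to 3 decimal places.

Probabilities are the counts divided by 166.
Repeatedly combine the two least-probable nodes; the expected code length is the sum of the merged weights.
merge 13/166 + 19/166 → 16/83
merge 12/83 + 12/83 → 24/83
merge 16/83 + 33/166 → 65/166
merge 24/83 + 53/166 → 101/166
merge 65/166 + 101/166 → 1
L = 16/83 + 24/83 + 65/166 + 101/166 + 1 = 206/83 ≈ 2.482 bits/symbol.

2.482 bits/symbol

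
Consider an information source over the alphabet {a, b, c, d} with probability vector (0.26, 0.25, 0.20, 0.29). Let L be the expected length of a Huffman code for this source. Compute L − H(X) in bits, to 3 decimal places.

0.012 bits

Entropy H = −Σ p log₂ p ≈ 1.9876 bits.
Huffman merges: 1/5+1/4→9/20; 13/50+29/100→11/20; 9/20+11/20→1. L = 2 ≈ 2.0000.
L − H = 2.0000 − 1.9876 = 0.012 bits.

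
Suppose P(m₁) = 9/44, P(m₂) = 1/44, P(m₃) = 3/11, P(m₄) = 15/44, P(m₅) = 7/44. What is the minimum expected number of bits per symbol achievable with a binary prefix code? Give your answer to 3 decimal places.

Repeatedly combine the two least-probable nodes; the expected code length is the sum of the merged weights.
merge 1/44 + 7/44 → 2/11
merge 2/11 + 9/44 → 17/44
merge 3/11 + 15/44 → 27/44
merge 17/44 + 27/44 → 1
L = 2/11 + 17/44 + 27/44 + 1 = 24/11 ≈ 2.182 bits/symbol.

2.182 bits/symbol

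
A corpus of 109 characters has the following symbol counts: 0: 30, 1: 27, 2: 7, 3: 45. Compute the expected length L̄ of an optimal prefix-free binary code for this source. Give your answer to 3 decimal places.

Probabilities are the counts divided by 109.
Repeatedly combine the two least-probable nodes; the expected code length is the sum of the merged weights.
merge 7/109 + 27/109 → 34/109
merge 30/109 + 34/109 → 64/109
merge 45/109 + 64/109 → 1
L = 34/109 + 64/109 + 1 = 207/109 ≈ 1.899 bits/symbol.

1.899 bits/symbol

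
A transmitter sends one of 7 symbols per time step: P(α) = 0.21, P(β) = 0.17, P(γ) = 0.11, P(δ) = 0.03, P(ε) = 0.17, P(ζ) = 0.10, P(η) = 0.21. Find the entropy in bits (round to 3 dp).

2.649 bits

H = −Σ pᵢ log₂ pᵢ.
−0.21·log₂(0.21) = 0.4728
−0.17·log₂(0.17) = 0.4346
−0.11·log₂(0.11) = 0.3503
−0.03·log₂(0.03) = 0.1518
−0.17·log₂(0.17) = 0.4346
−0.10·log₂(0.10) = 0.3322
−0.21·log₂(0.21) = 0.4728
Sum ≈ 2.6491 → 2.649 bits.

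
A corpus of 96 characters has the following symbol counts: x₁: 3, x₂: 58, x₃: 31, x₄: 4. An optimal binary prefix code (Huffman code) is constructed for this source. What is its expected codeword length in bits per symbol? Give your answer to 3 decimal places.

1.469 bits/symbol

Probabilities are the counts divided by 96.
Repeatedly combine the two least-probable nodes; the expected code length is the sum of the merged weights.
merge 1/32 + 1/24 → 7/96
merge 7/96 + 31/96 → 19/48
merge 19/48 + 29/48 → 1
L = 7/96 + 19/48 + 1 = 47/32 ≈ 1.469 bits/symbol.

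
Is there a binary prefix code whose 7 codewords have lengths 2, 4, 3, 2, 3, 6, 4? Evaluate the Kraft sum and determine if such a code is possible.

0.890625; yes

With common denominator 2^6 = 64: Σ 2^(−ℓᵢ) = 16/64 + 4/64 + 8/64 + 16/64 + 8/64 + 1/64 + 4/64 = 57/64 = 0.890625.
Kraft's inequality requires Σ ≤ 1; here Σ = 0.890625 ≤ 1, so such a prefix code exists.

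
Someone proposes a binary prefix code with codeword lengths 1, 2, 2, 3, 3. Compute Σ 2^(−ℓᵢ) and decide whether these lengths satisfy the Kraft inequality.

With common denominator 2^3 = 8: Σ 2^(−ℓᵢ) = 4/8 + 2/8 + 2/8 + 1/8 + 1/8 = 10/8 = 1.25.
Kraft's inequality requires Σ ≤ 1; here Σ = 1.25 > 1, so no such prefix code exists.

1.25; no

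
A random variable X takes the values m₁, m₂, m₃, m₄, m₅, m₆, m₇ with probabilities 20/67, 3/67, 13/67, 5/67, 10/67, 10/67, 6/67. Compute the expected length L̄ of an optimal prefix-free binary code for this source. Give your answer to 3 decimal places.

2.627 bits/symbol

Repeatedly combine the two least-probable nodes; the expected code length is the sum of the merged weights.
merge 3/67 + 5/67 → 8/67
merge 6/67 + 8/67 → 14/67
merge 10/67 + 10/67 → 20/67
merge 13/67 + 14/67 → 27/67
merge 20/67 + 20/67 → 40/67
merge 27/67 + 40/67 → 1
L = 8/67 + 14/67 + 20/67 + 27/67 + 40/67 + 1 = 176/67 ≈ 2.627 bits/symbol.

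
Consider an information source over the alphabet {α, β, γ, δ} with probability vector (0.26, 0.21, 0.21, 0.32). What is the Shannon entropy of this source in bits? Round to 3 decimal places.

1.977 bits

H = −Σ pᵢ log₂ pᵢ.
−0.26·log₂(0.26) = 0.5053
−0.21·log₂(0.21) = 0.4728
−0.21·log₂(0.21) = 0.4728
−0.32·log₂(0.32) = 0.5260
Sum ≈ 1.9770 → 1.977 bits.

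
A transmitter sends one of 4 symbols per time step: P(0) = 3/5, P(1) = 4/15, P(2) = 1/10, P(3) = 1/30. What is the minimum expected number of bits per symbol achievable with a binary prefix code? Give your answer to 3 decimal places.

1.533 bits/symbol

Repeatedly combine the two least-probable nodes; the expected code length is the sum of the merged weights.
merge 1/30 + 1/10 → 2/15
merge 2/15 + 4/15 → 2/5
merge 2/5 + 3/5 → 1
L = 2/15 + 2/5 + 1 = 23/15 ≈ 1.533 bits/symbol.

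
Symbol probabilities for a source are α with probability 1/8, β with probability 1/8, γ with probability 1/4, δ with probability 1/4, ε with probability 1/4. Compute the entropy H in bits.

2.25 bits

Each probability is a power of 1/2, so log₂(1/p) is an integer.
H = Σ p·log₂(1/p) = 1/8·3 + 1/8·3 + 1/4·2 + 1/4·2 + 1/4·2 = 2.25 bits.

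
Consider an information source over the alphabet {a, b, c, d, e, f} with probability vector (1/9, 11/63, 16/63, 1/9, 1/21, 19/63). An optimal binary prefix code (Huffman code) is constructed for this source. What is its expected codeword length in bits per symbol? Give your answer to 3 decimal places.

2.429 bits/symbol

Repeatedly combine the two least-probable nodes; the expected code length is the sum of the merged weights.
merge 1/21 + 1/9 → 10/63
merge 1/9 + 10/63 → 17/63
merge 11/63 + 16/63 → 3/7
merge 17/63 + 19/63 → 4/7
merge 3/7 + 4/7 → 1
L = 10/63 + 17/63 + 3/7 + 4/7 + 1 = 17/7 ≈ 2.429 bits/symbol.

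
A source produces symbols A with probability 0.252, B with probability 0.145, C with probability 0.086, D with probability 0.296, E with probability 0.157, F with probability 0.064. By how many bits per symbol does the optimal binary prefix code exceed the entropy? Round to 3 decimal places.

0.042 bits

Entropy H = −Σ p log₂ p ≈ 2.4025 bits.
Huffman merges: 8/125+43/500→3/20; 29/200+3/20→59/200; 157/1000+63/250→409/1000; 59/200+37/125→591/1000; 409/1000+591/1000→1. L = 489/200 ≈ 2.4450.
L − H = 2.4450 − 2.4025 = 0.042 bits.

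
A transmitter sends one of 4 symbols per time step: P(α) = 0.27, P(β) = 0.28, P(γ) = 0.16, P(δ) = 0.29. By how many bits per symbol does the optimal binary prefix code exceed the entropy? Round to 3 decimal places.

Entropy H = −Σ p log₂ p ≈ 1.9652 bits.
Huffman merges: 4/25+27/100→43/100; 7/25+29/100→57/100; 43/100+57/100→1. L = 2 ≈ 2.0000.
L − H = 2.0000 − 1.9652 = 0.035 bits.

0.035 bits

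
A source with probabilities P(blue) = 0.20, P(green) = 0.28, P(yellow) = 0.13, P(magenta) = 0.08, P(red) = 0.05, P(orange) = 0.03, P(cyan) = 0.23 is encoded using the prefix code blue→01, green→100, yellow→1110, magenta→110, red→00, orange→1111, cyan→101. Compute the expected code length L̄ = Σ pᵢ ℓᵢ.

2.91 bits/symbol

L̄ = Σ pᵢ·ℓᵢ = 0.20·2 + 0.28·3 + 0.13·4 + 0.08·3 + 0.05·2 + 0.03·4 + 0.23·3 = 2.91 bits/symbol.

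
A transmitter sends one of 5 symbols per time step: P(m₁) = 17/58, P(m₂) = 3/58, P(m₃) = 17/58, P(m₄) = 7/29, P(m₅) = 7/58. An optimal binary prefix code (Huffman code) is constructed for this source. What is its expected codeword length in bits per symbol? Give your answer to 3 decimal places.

Repeatedly combine the two least-probable nodes; the expected code length is the sum of the merged weights.
merge 3/58 + 7/58 → 5/29
merge 5/29 + 7/29 → 12/29
merge 17/58 + 17/58 → 17/29
merge 12/29 + 17/29 → 1
L = 5/29 + 12/29 + 17/29 + 1 = 63/29 ≈ 2.172 bits/symbol.

2.172 bits/symbol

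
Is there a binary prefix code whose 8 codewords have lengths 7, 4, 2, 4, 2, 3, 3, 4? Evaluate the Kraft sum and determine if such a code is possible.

0.9453125; yes

With common denominator 2^7 = 128: Σ 2^(−ℓᵢ) = 1/128 + 8/128 + 32/128 + 8/128 + 32/128 + 16/128 + 16/128 + 8/128 = 121/128 = 0.9453125.
Kraft's inequality requires Σ ≤ 1; here Σ = 0.9453125 ≤ 1, so such a prefix code exists.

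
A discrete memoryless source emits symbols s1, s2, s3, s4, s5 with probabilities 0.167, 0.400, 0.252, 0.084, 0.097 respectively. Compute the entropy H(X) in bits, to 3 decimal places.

H = −Σ pᵢ log₂ pᵢ.
−0.167·log₂(0.167) = 0.4312
−0.400·log₂(0.400) = 0.5288
−0.252·log₂(0.252) = 0.5011
−0.084·log₂(0.084) = 0.3002
−0.097·log₂(0.097) = 0.3265
Sum ≈ 2.0877 → 2.088 bits.

2.088 bits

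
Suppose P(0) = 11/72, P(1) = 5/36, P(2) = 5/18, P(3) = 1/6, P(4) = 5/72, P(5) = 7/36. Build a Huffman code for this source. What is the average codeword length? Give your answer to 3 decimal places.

Repeatedly combine the two least-probable nodes; the expected code length is the sum of the merged weights.
merge 5/72 + 5/36 → 5/24
merge 11/72 + 1/6 → 23/72
merge 7/36 + 5/24 → 29/72
merge 5/18 + 23/72 → 43/72
merge 29/72 + 43/72 → 1
L = 5/24 + 23/72 + 29/72 + 43/72 + 1 = 91/36 ≈ 2.528 bits/symbol.

2.528 bits/symbol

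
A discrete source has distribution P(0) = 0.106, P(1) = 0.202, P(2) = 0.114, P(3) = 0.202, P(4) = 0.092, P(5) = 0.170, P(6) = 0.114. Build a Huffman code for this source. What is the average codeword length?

Repeatedly combine the two least-probable nodes; the expected code length is the sum of the merged weights.
merge 23/250 + 53/500 → 99/500
merge 57/500 + 57/500 → 57/250
merge 17/100 + 99/500 → 46/125
merge 101/500 + 101/500 → 101/250
merge 57/250 + 46/125 → 149/250
merge 101/250 + 149/250 → 1
L = 99/500 + 57/250 + 46/125 + 101/250 + 149/250 + 1 = 1397/500 = 2.794 bits/symbol.

2.794 bits/symbol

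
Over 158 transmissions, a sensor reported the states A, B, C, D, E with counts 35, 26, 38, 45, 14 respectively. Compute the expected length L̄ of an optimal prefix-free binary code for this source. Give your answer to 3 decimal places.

Probabilities are the counts divided by 158.
Repeatedly combine the two least-probable nodes; the expected code length is the sum of the merged weights.
merge 7/79 + 13/79 → 20/79
merge 35/158 + 19/79 → 73/158
merge 20/79 + 45/158 → 85/158
merge 73/158 + 85/158 → 1
L = 20/79 + 73/158 + 85/158 + 1 = 178/79 ≈ 2.253 bits/symbol.

2.253 bits/symbol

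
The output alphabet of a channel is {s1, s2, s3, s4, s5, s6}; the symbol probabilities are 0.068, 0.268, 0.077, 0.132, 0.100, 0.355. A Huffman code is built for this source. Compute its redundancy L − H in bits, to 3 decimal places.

Entropy H = −Σ p log₂ p ≈ 2.3059 bits.
Huffman merges: 17/250+77/1000→29/200; 1/10+33/250→29/125; 29/200+29/125→377/1000; 67/250+71/200→623/1000; 377/1000+623/1000→1. L = 2377/1000 ≈ 2.3770.
L − H = 2.3770 − 2.3059 = 0.071 bits.

0.071 bits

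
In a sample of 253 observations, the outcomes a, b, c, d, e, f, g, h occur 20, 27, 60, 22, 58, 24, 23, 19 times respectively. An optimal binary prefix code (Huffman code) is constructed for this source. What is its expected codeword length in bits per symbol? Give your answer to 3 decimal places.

2.866 bits/symbol

Probabilities are the counts divided by 253.
Repeatedly combine the two least-probable nodes; the expected code length is the sum of the merged weights.
merge 19/253 + 20/253 → 39/253
merge 2/23 + 1/11 → 45/253
merge 24/253 + 27/253 → 51/253
merge 39/253 + 45/253 → 84/253
merge 51/253 + 58/253 → 109/253
merge 60/253 + 84/253 → 144/253
merge 109/253 + 144/253 → 1
L = 39/253 + 45/253 + 51/253 + 84/253 + 109/253 + 144/253 + 1 = 725/253 ≈ 2.866 bits/symbol.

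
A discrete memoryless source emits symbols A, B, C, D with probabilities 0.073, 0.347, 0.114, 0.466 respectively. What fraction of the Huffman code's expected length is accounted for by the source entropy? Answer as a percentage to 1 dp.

Entropy H = −Σ p log₂ p ≈ 1.6760 bits.
Huffman merges: 73/1000+57/500→187/1000; 187/1000+347/1000→267/500; 233/500+267/500→1. L = 1721/1000 ≈ 1.7210.
Efficiency = H/L = 1.6760/1.7210 = 97.4%.

97.4%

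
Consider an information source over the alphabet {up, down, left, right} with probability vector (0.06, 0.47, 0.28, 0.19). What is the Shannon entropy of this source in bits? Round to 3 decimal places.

1.725 bits

H = −Σ pᵢ log₂ pᵢ.
−0.06·log₂(0.06) = 0.2435
−0.47·log₂(0.47) = 0.5120
−0.28·log₂(0.28) = 0.5142
−0.19·log₂(0.19) = 0.4552
Sum ≈ 1.7249 → 1.725 bits.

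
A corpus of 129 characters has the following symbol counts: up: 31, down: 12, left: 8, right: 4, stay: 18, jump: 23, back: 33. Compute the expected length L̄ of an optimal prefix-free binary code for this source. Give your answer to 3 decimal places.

Probabilities are the counts divided by 129.
Repeatedly combine the two least-probable nodes; the expected code length is the sum of the merged weights.
merge 4/129 + 8/129 → 4/43
merge 4/43 + 4/43 → 8/43
merge 6/43 + 23/129 → 41/129
merge 8/43 + 31/129 → 55/129
merge 11/43 + 41/129 → 74/129
merge 55/129 + 74/129 → 1
L = 4/43 + 8/43 + 41/129 + 55/129 + 74/129 + 1 = 335/129 ≈ 2.597 bits/symbol.

2.597 bits/symbol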